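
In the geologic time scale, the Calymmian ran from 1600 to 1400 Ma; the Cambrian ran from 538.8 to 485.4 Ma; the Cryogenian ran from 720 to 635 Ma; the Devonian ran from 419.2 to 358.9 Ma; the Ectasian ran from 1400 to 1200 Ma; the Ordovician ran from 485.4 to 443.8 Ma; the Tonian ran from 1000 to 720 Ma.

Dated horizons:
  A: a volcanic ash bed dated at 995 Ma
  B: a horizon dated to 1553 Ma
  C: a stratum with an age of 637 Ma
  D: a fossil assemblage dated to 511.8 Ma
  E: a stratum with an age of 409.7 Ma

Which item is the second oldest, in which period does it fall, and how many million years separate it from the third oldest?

Sorted oldest-first by Ma: B (1553), A (995), C (637), D (511.8), E (409.7).
The second oldest is A at 995 Ma, which lies in 1000–720 Ma: the Tonian.
The third oldest is C at 637 Ma; separation = |995 − 637| = 358 Myr.

A, in the Tonian; 358 million years to C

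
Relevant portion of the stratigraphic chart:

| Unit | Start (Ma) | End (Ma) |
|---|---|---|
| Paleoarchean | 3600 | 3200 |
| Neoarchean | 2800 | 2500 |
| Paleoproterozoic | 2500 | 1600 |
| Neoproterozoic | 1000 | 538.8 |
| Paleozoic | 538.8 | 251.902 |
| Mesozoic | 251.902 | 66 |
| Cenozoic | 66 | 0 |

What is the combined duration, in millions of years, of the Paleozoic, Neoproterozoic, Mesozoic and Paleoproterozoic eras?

Duration is start − end for each: (538.8 − 251.902) + (1000 − 538.8) + (251.902 − 66) + (2500 − 1600).
That is 286.898 + 461.2 + 185.902 + 900, which totals 1834 million years.

1834 million years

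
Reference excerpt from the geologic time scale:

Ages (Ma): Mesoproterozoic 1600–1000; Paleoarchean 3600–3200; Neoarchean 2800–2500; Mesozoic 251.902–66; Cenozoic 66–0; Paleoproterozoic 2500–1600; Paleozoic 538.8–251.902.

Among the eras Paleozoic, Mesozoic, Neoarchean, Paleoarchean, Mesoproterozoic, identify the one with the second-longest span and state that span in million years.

Durations: Paleozoic 286.898; Mesozoic 185.902; Neoarchean 300; Paleoarchean 400; Mesoproterozoic 600 Myr.
Sorted longest-first: Mesoproterozoic (600), Paleoarchean (400), Neoarchean (300), Paleozoic (286.898), Mesozoic (185.902).
The second longest is Paleoarchean at 400 Myr.

Paleoarchean, 400 million years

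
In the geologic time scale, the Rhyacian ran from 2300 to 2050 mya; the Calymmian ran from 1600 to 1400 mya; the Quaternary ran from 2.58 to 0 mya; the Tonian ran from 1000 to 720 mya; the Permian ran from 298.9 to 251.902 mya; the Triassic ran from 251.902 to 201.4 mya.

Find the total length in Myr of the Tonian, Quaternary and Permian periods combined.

Duration is start − end for each: (1000 − 720) + (2.58 − 0) + (298.9 − 251.902).
That is 280 + 2.58 + 46.998, which totals 329.578 million years.

329.578 million years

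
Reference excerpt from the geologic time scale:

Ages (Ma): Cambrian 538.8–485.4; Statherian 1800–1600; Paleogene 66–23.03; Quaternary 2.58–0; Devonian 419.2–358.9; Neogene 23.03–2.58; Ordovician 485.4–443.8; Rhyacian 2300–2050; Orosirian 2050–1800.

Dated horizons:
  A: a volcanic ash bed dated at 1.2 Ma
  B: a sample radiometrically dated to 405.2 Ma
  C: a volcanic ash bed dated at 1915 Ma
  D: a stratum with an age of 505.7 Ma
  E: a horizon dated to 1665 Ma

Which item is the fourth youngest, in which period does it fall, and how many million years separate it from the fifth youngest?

Smaller Ma means younger, so youngest first: A 1.2 < B 405.2 < D 505.7 < E 1665 < C 1915.
Counting 4 along gives E (1665 Ma); the excerpt puts that inside the Statherian, 1800–1600 Ma.
Next in line is C (1915 Ma), and 1915 − 1665 = 250 Myr.

E, in the Statherian; 250 million years to C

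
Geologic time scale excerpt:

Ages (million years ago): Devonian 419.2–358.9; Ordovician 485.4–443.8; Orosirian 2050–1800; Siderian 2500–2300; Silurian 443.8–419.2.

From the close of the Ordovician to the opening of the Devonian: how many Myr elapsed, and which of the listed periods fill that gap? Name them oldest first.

The Ordovician closes at 443.8 Ma and the Devonian opens at 419.2 Ma, so the interval is 443.8 − 419.2 = 24.6 Myr.
A period fits inside if it starts at or after 443.8 Ma and ends at or before 419.2 Ma; oldest first that gives Silurian.

24.6 million years; Silurian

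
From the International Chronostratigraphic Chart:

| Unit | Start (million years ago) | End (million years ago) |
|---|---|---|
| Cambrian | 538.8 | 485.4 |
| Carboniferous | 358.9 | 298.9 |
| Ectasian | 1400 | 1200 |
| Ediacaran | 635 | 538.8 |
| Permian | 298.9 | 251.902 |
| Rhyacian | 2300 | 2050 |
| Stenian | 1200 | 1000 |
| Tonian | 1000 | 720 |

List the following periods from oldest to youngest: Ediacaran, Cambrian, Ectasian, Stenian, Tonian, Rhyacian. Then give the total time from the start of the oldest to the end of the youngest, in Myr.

Rhyacian → Ectasian → Stenian → Tonian → Ediacaran → Cambrian; total span 1814.6 Myr

From the excerpt: Ediacaran 635–538.8; Cambrian 538.8–485.4; Ectasian 1400–1200; Stenian 1200–1000; Tonian 1000–720; Rhyacian 2300–2050 (Ma).
Larger Ma is earlier, so the oldest is Rhyacian and the youngest is Cambrian; oldest to youngest: Rhyacian, Ectasian, Stenian, Tonian, Ediacaran, Cambrian.
Oldest start 2300 minus youngest end 485.4 gives 1814.6 Myr overall.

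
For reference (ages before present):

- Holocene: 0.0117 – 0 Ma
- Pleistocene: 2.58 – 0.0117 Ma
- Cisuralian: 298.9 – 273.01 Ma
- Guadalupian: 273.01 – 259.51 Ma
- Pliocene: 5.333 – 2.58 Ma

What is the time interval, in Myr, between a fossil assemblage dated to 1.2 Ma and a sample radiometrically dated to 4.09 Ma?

4.09 − 1.2 = 2.89 million years.

2.89 million years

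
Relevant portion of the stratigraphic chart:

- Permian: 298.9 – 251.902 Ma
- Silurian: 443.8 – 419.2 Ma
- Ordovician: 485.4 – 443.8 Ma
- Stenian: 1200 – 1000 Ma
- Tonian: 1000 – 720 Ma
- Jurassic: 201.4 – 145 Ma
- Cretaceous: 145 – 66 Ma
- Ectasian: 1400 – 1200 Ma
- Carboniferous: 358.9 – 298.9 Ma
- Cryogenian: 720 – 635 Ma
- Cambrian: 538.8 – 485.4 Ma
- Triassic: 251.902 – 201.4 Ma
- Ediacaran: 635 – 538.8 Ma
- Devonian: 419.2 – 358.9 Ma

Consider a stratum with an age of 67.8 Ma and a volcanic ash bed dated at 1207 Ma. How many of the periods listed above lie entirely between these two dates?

12

The older date is 1207 Ma and the younger is 67.8 Ma.
Periods with start < 1207 and end > 67.8 Ma: Stenian (1200–1000), Tonian (1000–720), Cryogenian (720–635), Ediacaran (635–538.8), Cambrian (538.8–485.4), Ordovician (485.4–443.8), Silurian (443.8–419.2), Devonian (419.2–358.9), Carboniferous (358.9–298.9), Permian (298.9–251.902), Triassic (251.902–201.4), Jurassic (201.4–145).
That is 12 complete periods.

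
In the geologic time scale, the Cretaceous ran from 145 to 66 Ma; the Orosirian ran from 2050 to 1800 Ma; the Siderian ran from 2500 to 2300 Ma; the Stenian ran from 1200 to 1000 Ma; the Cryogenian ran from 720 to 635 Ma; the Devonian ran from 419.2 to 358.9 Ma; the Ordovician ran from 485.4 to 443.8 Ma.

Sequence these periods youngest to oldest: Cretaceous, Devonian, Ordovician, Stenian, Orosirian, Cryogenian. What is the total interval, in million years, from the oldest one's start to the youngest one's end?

Cretaceous → Devonian → Ordovician → Cryogenian → Stenian → Orosirian; total span 1984 Myr

From the excerpt: Cretaceous 145–66; Devonian 419.2–358.9; Ordovician 485.4–443.8; Stenian 1200–1000; Orosirian 2050–1800; Cryogenian 720–635 (Ma).
Larger Ma is earlier, so the oldest is Orosirian and the youngest is Cretaceous; youngest to oldest: Cretaceous, Devonian, Ordovician, Cryogenian, Stenian, Orosirian.
Oldest start 2050 minus youngest end 66 gives 1984 Myr overall.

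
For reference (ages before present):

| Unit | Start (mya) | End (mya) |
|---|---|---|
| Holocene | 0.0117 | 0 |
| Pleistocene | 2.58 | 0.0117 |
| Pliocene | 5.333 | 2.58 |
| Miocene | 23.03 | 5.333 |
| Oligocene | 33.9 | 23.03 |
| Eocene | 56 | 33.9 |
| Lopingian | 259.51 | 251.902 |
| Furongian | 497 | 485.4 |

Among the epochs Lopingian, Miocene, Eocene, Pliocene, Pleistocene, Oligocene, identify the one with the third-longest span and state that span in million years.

Start − end for each: Lopingian 259.51 − 251.902 = 7.608; Miocene 23.03 − 5.333 = 17.697; Eocene 56 − 33.9 = 22.1; Pliocene 5.333 − 2.58 = 2.753; Pleistocene 2.58 − 0.0117 = 2.5683; Oligocene 33.9 − 23.03 = 10.87.
Ranking these from longest: Eocene > Miocene > Oligocene > Lopingian > Pliocene > Pleistocene.
Position 3 in that ranking is Oligocene, which lasted 10.87 Myr.

Oligocene, 10.87 million years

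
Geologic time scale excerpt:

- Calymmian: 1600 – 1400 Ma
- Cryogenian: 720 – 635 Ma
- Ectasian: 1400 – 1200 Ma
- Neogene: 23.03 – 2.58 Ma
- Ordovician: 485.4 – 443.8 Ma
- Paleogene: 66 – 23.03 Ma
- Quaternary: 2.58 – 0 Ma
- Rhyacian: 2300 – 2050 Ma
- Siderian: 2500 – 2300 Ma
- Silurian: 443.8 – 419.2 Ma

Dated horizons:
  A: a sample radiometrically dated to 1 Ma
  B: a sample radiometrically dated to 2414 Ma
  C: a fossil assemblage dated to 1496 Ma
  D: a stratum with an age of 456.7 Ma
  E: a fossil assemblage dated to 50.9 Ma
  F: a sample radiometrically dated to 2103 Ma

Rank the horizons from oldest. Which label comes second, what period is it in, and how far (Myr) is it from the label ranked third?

F, in the Rhyacian; 607 million years to C

Sorted oldest-first by Ma: B (2414), F (2103), C (1496), D (456.7), E (50.9), A (1).
The second oldest is F at 2103 Ma, which lies in 2300–2050 Ma: the Rhyacian.
The third oldest is C at 1496 Ma; separation = |2103 − 1496| = 607 Myr.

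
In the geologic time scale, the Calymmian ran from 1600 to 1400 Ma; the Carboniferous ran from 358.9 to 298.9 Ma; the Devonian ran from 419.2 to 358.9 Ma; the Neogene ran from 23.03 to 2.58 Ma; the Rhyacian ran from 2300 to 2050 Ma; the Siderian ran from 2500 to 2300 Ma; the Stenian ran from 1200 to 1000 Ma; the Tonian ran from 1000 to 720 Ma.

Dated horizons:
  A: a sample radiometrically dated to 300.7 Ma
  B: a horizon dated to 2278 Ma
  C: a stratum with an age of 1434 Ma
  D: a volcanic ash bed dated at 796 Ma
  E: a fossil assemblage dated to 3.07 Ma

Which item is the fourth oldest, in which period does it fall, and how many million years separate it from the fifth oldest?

Sorted oldest-first by Ma: B (2278), C (1434), D (796), A (300.7), E (3.07).
The fourth oldest is A at 300.7 Ma, which lies in 358.9–298.9 Ma: the Carboniferous.
The fifth oldest is E at 3.07 Ma; separation = |300.7 − 3.07| = 297.63 Myr.

A, in the Carboniferous; 297.63 million years to E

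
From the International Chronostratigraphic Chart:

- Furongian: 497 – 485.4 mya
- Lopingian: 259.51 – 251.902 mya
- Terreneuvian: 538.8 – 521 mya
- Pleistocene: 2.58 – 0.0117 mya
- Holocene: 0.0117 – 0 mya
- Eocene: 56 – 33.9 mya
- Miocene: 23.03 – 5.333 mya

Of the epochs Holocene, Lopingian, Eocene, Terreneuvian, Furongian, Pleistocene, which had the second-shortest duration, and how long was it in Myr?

Durations: Holocene 0.0117; Lopingian 7.608; Eocene 22.1; Terreneuvian 17.8; Furongian 11.6; Pleistocene 2.5683 Myr.
Sorted shortest-first: Holocene (0.0117), Pleistocene (2.5683), Lopingian (7.608), Furongian (11.6), Terreneuvian (17.8), Eocene (22.1).
The second shortest is Pleistocene at 2.5683 Myr.

Pleistocene, 2.5683 million years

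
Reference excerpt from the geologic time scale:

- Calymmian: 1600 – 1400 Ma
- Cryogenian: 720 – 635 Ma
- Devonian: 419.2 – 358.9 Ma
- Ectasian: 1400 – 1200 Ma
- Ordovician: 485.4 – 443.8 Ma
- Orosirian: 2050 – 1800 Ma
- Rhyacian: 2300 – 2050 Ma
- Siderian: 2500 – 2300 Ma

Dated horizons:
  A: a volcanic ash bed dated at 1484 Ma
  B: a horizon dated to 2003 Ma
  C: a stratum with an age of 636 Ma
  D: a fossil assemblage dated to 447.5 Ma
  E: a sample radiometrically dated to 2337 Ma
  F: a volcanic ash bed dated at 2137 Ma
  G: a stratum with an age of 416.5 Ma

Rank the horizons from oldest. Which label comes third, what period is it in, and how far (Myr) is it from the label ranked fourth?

B, in the Orosirian; 519 million years to A

Sorted oldest-first by Ma: E (2337), F (2137), B (2003), A (1484), C (636), D (447.5), G (416.5).
The third oldest is B at 2003 Ma, which lies in 2050–1800 Ma: the Orosirian.
The fourth oldest is A at 1484 Ma; separation = |2003 − 1484| = 519 Myr.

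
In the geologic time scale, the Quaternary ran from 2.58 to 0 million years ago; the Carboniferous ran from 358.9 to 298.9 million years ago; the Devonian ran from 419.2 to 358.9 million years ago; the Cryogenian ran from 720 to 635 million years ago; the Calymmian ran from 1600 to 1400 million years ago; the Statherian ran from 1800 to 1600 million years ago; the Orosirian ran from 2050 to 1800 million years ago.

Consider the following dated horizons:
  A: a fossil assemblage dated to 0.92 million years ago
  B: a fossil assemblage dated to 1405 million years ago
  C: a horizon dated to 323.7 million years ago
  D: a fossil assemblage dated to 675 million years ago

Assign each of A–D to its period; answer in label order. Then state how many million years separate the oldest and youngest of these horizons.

A — Quaternary; B — Calymmian; C — Carboniferous; D — Cryogenian; span 1404.08 million years

Match each age against the start–end ranges in the excerpt: A = 0.92 Ma → Quaternary (2.58–0); B = 1405 Ma → Calymmian (1600–1400); C = 323.7 Ma → Carboniferous (358.9–298.9); D = 675 Ma → Cryogenian (720–635).
The largest age is 1405 Ma and the smallest is 0.92 Ma; their difference is 1404.08 Myr.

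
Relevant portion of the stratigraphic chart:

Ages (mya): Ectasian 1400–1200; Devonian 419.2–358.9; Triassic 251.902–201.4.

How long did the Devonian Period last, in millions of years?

419.2 − 358.9 = 60.3 million years.

60.3 million years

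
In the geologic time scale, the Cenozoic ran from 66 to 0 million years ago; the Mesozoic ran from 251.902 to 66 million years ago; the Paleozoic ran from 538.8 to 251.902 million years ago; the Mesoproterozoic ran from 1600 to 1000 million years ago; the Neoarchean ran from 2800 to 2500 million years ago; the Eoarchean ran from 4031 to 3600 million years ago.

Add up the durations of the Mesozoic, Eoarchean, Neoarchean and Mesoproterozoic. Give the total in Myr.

1516.902 million years

Each duration: Mesozoic = 185.902; Eoarchean = 431; Neoarchean = 300; Mesoproterozoic = 600.
Sum: 185.902 + 431 + 300 + 600 = 1516.902 Myr.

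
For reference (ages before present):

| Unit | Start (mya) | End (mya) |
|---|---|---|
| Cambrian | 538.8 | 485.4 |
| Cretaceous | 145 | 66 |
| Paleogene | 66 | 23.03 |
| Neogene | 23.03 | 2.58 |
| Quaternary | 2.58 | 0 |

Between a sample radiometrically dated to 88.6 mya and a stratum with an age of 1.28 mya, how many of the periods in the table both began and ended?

The older date is 88.6 Ma and the younger is 1.28 Ma.
Periods with start < 88.6 and end > 1.28 Ma: Paleogene (66–23.03), Neogene (23.03–2.58).
That is 2 complete periods.

2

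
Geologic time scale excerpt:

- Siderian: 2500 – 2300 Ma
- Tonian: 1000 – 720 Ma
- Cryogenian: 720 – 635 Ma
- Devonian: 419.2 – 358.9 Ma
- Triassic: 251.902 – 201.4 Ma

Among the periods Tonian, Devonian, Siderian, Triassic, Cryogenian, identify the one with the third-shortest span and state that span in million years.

Cryogenian, 85 million years

Durations: Tonian 280; Devonian 60.3; Siderian 200; Triassic 50.502; Cryogenian 85 Myr.
Sorted shortest-first: Triassic (50.502), Devonian (60.3), Cryogenian (85), Siderian (200), Tonian (280).
The third shortest is Cryogenian at 85 Myr.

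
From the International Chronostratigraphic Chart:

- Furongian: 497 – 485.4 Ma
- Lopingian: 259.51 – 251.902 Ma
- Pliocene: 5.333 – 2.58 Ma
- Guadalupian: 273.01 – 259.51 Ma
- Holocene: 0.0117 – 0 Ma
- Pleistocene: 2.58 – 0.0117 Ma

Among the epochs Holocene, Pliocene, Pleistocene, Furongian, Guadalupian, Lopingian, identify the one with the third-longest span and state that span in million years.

Lopingian, 7.608 million years

Durations: Holocene 0.0117; Pliocene 2.753; Pleistocene 2.5683; Furongian 11.6; Guadalupian 13.5; Lopingian 7.608 Myr.
Sorted longest-first: Guadalupian (13.5), Furongian (11.6), Lopingian (7.608), Pliocene (2.753), Pleistocene (2.5683), Holocene (0.0117).
The third longest is Lopingian at 7.608 Myr.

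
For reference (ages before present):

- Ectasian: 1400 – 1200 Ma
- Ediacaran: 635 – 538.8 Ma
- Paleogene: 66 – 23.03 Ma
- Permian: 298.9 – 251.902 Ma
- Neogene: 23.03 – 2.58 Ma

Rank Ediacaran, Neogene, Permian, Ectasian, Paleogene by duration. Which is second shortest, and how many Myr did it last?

Durations: Ediacaran 96.2; Neogene 20.45; Permian 46.998; Ectasian 200; Paleogene 42.97 Myr.
Sorted shortest-first: Neogene (20.45), Paleogene (42.97), Permian (46.998), Ediacaran (96.2), Ectasian (200).
The second shortest is Paleogene at 42.97 Myr.

Paleogene, 42.97 million years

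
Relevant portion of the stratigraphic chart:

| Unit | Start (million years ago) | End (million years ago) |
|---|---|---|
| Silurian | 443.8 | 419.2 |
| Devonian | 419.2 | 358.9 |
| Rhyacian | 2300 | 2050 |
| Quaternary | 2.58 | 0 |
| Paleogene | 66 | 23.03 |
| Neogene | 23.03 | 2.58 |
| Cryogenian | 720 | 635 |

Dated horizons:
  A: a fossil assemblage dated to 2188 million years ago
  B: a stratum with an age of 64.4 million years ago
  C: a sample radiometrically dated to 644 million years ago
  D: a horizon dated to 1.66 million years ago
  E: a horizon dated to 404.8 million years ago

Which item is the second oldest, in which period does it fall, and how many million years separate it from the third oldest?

C, in the Cryogenian; 239.2 million years to E

Sorted oldest-first by Ma: A (2188), C (644), E (404.8), B (64.4), D (1.66).
The second oldest is C at 644 Ma, which lies in 720–635 Ma: the Cryogenian.
The third oldest is E at 404.8 Ma; separation = |644 − 404.8| = 239.2 Myr.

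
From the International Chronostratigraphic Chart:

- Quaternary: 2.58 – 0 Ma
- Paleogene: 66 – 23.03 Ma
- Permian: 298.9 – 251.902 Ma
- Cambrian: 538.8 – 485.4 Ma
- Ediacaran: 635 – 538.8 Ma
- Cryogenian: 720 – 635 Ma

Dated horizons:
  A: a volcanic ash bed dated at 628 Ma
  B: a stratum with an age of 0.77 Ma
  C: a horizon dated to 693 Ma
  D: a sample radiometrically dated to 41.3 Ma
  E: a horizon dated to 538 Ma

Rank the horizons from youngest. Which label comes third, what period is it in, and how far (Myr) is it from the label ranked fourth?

Sorted youngest-first by Ma: B (0.77), D (41.3), E (538), A (628), C (693).
The third youngest is E at 538 Ma, which lies in 538.8–485.4 Ma: the Cambrian.
The fourth youngest is A at 628 Ma; separation = |538 − 628| = 90 Myr.

E, in the Cambrian; 90 million years to A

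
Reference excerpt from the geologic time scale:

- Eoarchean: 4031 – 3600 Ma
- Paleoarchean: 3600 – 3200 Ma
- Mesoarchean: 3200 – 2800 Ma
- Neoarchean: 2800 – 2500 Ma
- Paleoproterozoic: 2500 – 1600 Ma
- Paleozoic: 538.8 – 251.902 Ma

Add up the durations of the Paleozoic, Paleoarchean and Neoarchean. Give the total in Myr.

986.898 million years

Each duration: Paleozoic = 286.898; Paleoarchean = 400; Neoarchean = 300.
Sum: 286.898 + 400 + 300 = 986.898 Myr.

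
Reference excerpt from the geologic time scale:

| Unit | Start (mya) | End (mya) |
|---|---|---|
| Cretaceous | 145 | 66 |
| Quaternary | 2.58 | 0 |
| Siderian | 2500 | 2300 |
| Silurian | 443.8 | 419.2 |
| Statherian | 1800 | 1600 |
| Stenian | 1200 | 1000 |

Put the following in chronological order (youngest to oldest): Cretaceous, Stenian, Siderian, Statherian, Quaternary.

Quaternary, then Cretaceous, then Stenian, then Statherian, then Siderian

The oldest of these is Siderian (starts 2500 Ma) and the youngest is Quaternary (ends 0 Ma).
In between, by decreasing start age: Statherian (1800), Stenian (1200), Cretaceous (145).
Listing youngest first means reversing that sequence.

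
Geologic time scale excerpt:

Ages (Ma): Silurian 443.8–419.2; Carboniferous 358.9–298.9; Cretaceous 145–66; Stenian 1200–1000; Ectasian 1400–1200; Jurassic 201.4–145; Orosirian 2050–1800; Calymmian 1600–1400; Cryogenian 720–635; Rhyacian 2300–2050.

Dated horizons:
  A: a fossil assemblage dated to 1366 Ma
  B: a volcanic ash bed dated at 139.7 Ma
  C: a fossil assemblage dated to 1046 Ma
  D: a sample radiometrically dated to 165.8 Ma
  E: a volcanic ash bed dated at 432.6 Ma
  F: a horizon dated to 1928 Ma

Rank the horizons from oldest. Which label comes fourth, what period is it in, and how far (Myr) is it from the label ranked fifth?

Larger Ma means older, so oldest first: F 1928 > A 1366 > C 1046 > E 432.6 > D 165.8 > B 139.7.
Counting 4 along gives E (432.6 Ma); the excerpt puts that inside the Silurian, 443.8–419.2 Ma.
Next in line is D (165.8 Ma), and 432.6 − 165.8 = 266.8 Myr.

E, in the Silurian; 266.8 million years to D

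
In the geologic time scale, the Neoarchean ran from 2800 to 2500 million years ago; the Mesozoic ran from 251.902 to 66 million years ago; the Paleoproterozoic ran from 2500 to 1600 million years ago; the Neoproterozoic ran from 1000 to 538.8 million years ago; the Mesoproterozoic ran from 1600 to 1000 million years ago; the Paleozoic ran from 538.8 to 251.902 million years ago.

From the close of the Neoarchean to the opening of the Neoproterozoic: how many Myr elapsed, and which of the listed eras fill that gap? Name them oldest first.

1500 million years; Paleoproterozoic, Mesoproterozoic

End of Neoarchean = 2500 Ma; start of Neoproterozoic = 1000 Ma.
Gap = 2500 − 1000 = 1500 Myr.
Eras wholly inside 2500–1000 Ma: Paleoproterozoic (2500–1600), Mesoproterozoic (1600–1000).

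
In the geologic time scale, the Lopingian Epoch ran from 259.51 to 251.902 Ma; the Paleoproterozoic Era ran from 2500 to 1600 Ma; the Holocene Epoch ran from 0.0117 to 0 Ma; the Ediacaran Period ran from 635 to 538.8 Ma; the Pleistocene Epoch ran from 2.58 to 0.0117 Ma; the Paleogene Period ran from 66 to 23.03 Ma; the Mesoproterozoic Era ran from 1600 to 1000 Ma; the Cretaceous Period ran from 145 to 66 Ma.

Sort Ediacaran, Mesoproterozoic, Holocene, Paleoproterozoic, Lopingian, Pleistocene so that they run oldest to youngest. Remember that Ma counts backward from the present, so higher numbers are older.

Paleoproterozoic → Mesoproterozoic → Ediacaran → Lopingian → Pleistocene → Holocene

The oldest of these is Paleoproterozoic (starts 2500 Ma) and the youngest is Holocene (ends 0 Ma).
In between, by decreasing start age: Mesoproterozoic (1600), Ediacaran (635), Lopingian (259.51), Pleistocene (2.58).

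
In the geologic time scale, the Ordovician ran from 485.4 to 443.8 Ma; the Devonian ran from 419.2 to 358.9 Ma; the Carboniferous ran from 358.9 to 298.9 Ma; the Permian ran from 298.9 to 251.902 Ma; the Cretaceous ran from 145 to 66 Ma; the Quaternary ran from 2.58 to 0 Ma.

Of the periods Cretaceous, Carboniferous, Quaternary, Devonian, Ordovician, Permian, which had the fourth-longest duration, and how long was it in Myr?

Permian, 46.998 million years

Durations: Cretaceous 79; Carboniferous 60; Quaternary 2.58; Devonian 60.3; Ordovician 41.6; Permian 46.998 Myr.
Sorted longest-first: Cretaceous (79), Devonian (60.3), Carboniferous (60), Permian (46.998), Ordovician (41.6), Quaternary (2.58).
The fourth longest is Permian at 46.998 Myr.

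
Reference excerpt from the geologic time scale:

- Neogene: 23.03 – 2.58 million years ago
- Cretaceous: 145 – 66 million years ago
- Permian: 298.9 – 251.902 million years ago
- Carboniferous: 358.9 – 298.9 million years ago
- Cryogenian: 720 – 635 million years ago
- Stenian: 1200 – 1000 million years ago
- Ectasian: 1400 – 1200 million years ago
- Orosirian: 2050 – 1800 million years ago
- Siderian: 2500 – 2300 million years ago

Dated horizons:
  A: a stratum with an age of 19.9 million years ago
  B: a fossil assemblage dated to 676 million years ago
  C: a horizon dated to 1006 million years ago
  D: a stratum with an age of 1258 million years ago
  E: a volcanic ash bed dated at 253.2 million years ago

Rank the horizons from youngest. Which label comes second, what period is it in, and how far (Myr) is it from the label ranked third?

E, in the Permian; 422.8 million years to B

Sorted youngest-first by Ma: A (19.9), E (253.2), B (676), C (1006), D (1258).
The second youngest is E at 253.2 Ma, which lies in 298.9–251.902 Ma: the Permian.
The third youngest is B at 676 Ma; separation = |253.2 − 676| = 422.8 Myr.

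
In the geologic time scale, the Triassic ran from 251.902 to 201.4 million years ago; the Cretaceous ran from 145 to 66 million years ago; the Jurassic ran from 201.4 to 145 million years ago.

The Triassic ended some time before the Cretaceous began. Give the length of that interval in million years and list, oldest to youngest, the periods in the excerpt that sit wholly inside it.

56.4 million years; Jurassic

The Triassic closes at 201.4 Ma and the Cretaceous opens at 145 Ma, so the interval is 201.4 − 145 = 56.4 Myr.
A period fits inside if it starts at or after 201.4 Ma and ends at or before 145 Ma; oldest first that gives Jurassic.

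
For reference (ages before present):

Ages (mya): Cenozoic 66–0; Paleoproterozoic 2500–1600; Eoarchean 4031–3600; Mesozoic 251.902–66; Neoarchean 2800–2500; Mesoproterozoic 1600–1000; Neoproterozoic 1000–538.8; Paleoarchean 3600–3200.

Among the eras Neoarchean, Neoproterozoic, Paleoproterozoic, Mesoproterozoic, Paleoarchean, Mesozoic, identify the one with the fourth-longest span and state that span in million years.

Paleoarchean, 400 million years

Start − end for each: Neoarchean 2800 − 2500 = 300; Neoproterozoic 1000 − 538.8 = 461.2; Paleoproterozoic 2500 − 1600 = 900; Mesoproterozoic 1600 − 1000 = 600; Paleoarchean 3600 − 3200 = 400; Mesozoic 251.902 − 66 = 185.902.
Ranking these from longest: Paleoproterozoic > Mesoproterozoic > Neoproterozoic > Paleoarchean > Neoarchean > Mesozoic.
Position 4 in that ranking is Paleoarchean, which lasted 400 Myr.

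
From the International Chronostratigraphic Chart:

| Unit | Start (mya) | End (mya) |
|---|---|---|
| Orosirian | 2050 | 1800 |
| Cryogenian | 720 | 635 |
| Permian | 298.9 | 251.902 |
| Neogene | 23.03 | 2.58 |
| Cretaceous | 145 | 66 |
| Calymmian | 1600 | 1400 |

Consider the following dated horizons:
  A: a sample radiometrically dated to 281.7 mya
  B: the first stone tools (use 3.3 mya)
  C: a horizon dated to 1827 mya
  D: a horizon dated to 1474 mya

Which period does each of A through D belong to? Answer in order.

A — Permian; B — Neogene; C — Orosirian; D — Calymmian

Match each age against the start–end ranges in the excerpt: A = 281.7 Ma → Permian (298.9–251.902); B = 3.3 Ma → Neogene (23.03–2.58); C = 1827 Ma → Orosirian (2050–1800); D = 1474 Ma → Calymmian (1600–1400).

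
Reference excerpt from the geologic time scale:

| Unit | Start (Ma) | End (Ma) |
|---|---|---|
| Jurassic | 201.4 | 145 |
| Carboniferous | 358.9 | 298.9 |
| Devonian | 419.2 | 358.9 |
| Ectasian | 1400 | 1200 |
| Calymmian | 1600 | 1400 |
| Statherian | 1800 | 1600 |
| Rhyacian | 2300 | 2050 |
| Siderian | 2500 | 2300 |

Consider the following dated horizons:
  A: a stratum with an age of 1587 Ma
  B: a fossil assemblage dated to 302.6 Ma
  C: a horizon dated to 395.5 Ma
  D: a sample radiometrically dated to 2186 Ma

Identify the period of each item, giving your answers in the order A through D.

A — Calymmian; B — Carboniferous; C — Devonian; D — Rhyacian

Match each age against the start–end ranges in the excerpt: A = 1587 Ma → Calymmian (1600–1400); B = 302.6 Ma → Carboniferous (358.9–298.9); C = 395.5 Ma → Devonian (419.2–358.9); D = 2186 Ma → Rhyacian (2300–2050).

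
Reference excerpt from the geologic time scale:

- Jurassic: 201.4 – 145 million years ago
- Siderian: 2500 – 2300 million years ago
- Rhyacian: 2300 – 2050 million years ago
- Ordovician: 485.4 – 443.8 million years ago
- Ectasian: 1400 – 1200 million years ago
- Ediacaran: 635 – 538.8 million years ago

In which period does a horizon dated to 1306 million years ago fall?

Ectasian

1306 Ma lies between 1400 and 1200 Ma, so it falls in the Ectasian.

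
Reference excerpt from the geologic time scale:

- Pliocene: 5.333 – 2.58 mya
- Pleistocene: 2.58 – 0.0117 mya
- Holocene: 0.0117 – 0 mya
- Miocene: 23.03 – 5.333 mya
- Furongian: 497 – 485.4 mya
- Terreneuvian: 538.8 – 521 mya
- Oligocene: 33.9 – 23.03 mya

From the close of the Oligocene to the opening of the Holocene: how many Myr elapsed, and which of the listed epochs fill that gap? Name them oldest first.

End of Oligocene = 23.03 Ma; start of Holocene = 0.0117 Ma.
Gap = 23.03 − 0.0117 = 23.0183 Myr.
Epochs wholly inside 23.03–0.0117 Ma: Miocene (23.03–5.333), Pliocene (5.333–2.58), Pleistocene (2.58–0.0117).

23.0183 million years; Miocene, Pliocene, Pleistocene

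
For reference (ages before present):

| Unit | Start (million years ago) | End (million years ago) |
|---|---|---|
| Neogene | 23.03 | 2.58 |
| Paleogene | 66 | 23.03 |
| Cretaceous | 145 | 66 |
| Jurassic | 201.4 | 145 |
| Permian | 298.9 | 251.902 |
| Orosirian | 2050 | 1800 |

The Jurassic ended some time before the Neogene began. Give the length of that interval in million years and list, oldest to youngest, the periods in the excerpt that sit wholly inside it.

121.97 million years; Cretaceous, Paleogene

End of Jurassic = 145 Ma; start of Neogene = 23.03 Ma.
Gap = 145 − 23.03 = 121.97 Myr.
Periods wholly inside 145–23.03 Ma: Cretaceous (145–66), Paleogene (66–23.03).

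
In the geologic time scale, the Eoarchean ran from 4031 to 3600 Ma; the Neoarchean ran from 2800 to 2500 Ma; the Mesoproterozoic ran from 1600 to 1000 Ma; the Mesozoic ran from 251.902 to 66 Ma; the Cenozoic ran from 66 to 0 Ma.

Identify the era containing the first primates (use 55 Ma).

55 Ma lies between 66 and 0 Ma, so it falls in the Cenozoic.

Cenozoic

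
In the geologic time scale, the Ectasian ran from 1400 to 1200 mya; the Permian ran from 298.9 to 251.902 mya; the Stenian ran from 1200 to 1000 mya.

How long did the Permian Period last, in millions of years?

46.998 million years

298.9 − 251.902 = 46.998 million years.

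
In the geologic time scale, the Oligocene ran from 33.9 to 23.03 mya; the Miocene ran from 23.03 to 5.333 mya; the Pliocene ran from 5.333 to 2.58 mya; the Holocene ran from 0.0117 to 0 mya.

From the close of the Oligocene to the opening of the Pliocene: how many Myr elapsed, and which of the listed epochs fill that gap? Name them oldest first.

The Oligocene closes at 23.03 Ma and the Pliocene opens at 5.333 Ma, so the interval is 23.03 − 5.333 = 17.697 Myr.
An epoch fits inside if it starts at or after 23.03 Ma and ends at or before 5.333 Ma; oldest first that gives Miocene.

17.697 million years; Miocene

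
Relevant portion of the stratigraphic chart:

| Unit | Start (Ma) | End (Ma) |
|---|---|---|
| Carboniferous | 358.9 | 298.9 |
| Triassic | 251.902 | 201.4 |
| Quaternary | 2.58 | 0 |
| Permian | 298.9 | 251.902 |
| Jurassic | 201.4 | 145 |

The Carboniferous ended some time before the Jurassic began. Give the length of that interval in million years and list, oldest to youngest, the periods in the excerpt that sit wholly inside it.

97.5 million years; Permian, Triassic

End of Carboniferous = 298.9 Ma; start of Jurassic = 201.4 Ma.
Gap = 298.9 − 201.4 = 97.5 Myr.
Periods wholly inside 298.9–201.4 Ma: Permian (298.9–251.902), Triassic (251.902–201.4).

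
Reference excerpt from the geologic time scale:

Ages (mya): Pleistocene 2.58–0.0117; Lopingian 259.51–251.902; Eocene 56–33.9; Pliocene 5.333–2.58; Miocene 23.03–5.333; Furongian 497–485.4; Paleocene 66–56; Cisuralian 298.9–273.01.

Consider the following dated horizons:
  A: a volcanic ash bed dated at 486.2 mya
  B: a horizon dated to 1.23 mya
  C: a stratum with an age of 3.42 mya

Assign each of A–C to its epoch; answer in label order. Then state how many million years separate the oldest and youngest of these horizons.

A — Furongian; B — Pleistocene; C — Pliocene; span 484.97 million years

A: 486.2 Ma lies in 497–485.4 Ma, so Furongian.
B: 1.23 Ma lies in 2.58–0.0117 Ma, so Pleistocene.
C: 3.42 Ma lies in 5.333–2.58 Ma, so Pliocene.
Oldest = 486.2 Ma, youngest = 1.23 Ma → span 484.97 Myr.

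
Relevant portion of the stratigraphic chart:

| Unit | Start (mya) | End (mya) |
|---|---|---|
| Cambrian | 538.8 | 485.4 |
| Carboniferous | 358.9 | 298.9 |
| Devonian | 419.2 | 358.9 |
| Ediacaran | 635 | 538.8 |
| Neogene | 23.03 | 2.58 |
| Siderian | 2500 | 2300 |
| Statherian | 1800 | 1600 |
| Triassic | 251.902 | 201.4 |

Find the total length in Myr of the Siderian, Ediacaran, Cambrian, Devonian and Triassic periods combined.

Each duration: Siderian = 200; Ediacaran = 96.2; Cambrian = 53.4; Devonian = 60.3; Triassic = 50.502.
Sum: 200 + 96.2 + 53.4 + 60.3 + 50.502 = 460.402 Myr.

460.402 million years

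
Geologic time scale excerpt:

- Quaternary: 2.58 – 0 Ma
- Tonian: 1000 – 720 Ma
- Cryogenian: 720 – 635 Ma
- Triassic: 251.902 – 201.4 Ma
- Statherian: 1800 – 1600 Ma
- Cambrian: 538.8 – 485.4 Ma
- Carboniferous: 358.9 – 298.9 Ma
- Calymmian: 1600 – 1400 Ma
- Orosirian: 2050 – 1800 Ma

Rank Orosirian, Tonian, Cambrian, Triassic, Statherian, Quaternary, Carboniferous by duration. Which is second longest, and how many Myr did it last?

Durations: Orosirian 250; Tonian 280; Cambrian 53.4; Triassic 50.502; Statherian 200; Quaternary 2.58; Carboniferous 60 Myr.
Sorted longest-first: Tonian (280), Orosirian (250), Statherian (200), Carboniferous (60), Cambrian (53.4), Triassic (50.502), Quaternary (2.58).
The second longest is Orosirian at 250 Myr.

Orosirian, 250 million years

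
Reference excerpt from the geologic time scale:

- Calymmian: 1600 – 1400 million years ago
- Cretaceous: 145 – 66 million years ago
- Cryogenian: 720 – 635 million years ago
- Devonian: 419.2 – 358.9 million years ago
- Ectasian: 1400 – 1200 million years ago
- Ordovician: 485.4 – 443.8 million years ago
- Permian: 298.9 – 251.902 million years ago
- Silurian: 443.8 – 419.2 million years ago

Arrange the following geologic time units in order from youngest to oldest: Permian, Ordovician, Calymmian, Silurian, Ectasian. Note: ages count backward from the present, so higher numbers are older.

Permian, then Silurian, then Ordovician, then Ectasian, then Calymmian

The oldest of these is Calymmian (starts 1600 Ma) and the youngest is Permian (ends 251.902 Ma).
In between, by decreasing start age: Ectasian (1400), Ordovician (485.4), Silurian (443.8).
Listing youngest first means reversing that sequence.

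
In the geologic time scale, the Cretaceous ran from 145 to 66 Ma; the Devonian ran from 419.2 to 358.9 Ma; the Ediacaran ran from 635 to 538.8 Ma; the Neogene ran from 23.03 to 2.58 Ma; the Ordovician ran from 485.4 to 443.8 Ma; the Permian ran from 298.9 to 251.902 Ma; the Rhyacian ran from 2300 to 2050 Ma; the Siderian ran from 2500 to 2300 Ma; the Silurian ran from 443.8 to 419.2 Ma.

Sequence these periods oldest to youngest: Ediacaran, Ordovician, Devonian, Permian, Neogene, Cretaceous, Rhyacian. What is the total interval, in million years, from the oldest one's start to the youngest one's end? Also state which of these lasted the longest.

Start ages (Ma): Rhyacian 2300, Ediacaran 635, Ordovician 485.4, Devonian 419.2, Permian 298.9, Cretaceous 145, Neogene 23.03.
Ordered oldest to youngest: Rhyacian, Ediacaran, Ordovician, Devonian, Permian, Cretaceous, Neogene.
Span = 2300 − 2.58 = 2297.42 Myr.
Durations: Ordovician 41.6, Permian 46.998, Rhyacian 250, Devonian 60.3, Neogene 20.45, Ediacaran 96.2, Cretaceous 79 → longest is Rhyacian (250 Myr).

Rhyacian, Ediacaran, Ordovician, Devonian, Permian, Cretaceous, Neogene; total span 2297.42 Myr; longest is Rhyacian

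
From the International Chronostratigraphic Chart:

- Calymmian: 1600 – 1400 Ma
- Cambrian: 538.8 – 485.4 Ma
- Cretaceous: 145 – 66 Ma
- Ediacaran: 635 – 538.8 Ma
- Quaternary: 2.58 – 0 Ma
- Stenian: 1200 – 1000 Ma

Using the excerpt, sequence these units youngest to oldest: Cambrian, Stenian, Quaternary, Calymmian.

The oldest of these is Calymmian (starts 1600 Ma) and the youngest is Quaternary (ends 0 Ma).
In between, by decreasing start age: Stenian (1200), Cambrian (538.8).
Listing youngest first means reversing that sequence.

Quaternary, Cambrian, Stenian, Calymmian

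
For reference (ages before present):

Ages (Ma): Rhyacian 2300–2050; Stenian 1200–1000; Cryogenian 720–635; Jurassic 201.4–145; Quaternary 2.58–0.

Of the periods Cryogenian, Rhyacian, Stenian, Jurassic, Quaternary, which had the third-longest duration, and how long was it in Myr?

Start − end for each: Cryogenian 720 − 635 = 85; Rhyacian 2300 − 2050 = 250; Stenian 1200 − 1000 = 200; Jurassic 201.4 − 145 = 56.4; Quaternary 2.58 − 0 = 2.58.
Ranking these from longest: Rhyacian > Stenian > Cryogenian > Jurassic > Quaternary.
Position 3 in that ranking is Cryogenian, which lasted 85 Myr.

Cryogenian, 85 million years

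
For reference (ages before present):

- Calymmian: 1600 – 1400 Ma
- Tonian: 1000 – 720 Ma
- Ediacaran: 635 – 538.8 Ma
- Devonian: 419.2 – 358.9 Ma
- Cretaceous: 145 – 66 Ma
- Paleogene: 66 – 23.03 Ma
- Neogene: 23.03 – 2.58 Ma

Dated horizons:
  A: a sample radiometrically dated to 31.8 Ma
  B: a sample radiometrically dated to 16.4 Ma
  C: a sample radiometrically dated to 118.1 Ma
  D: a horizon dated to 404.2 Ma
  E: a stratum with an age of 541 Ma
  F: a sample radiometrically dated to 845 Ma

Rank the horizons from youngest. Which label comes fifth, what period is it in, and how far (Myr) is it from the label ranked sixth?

Smaller Ma means younger, so youngest first: B 16.4 < A 31.8 < C 118.1 < D 404.2 < E 541 < F 845.
Counting 5 along gives E (541 Ma); the excerpt puts that inside the Ediacaran, 635–538.8 Ma.
Next in line is F (845 Ma), and 845 − 541 = 304 Myr.

E, in the Ediacaran; 304 million years to F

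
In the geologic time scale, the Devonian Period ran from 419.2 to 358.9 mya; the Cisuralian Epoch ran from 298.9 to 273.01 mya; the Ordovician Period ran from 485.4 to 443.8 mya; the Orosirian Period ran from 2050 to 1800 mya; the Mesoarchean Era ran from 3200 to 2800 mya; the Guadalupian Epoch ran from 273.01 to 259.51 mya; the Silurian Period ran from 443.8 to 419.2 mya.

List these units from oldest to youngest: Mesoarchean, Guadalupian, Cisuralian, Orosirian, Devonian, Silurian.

Mesoarchean, then Orosirian, then Silurian, then Devonian, then Cisuralian, then Guadalupian

Read off each span (Ma): Mesoarchean 3200–2800; Guadalupian 273.01–259.51; Cisuralian 298.9–273.01; Orosirian 2050–1800; Devonian 419.2–358.9; Silurian 443.8–419.2.
Larger Ma is older, so oldest→youngest is Mesoarchean, Orosirian, Silurian, Devonian, Cisuralian, Guadalupian.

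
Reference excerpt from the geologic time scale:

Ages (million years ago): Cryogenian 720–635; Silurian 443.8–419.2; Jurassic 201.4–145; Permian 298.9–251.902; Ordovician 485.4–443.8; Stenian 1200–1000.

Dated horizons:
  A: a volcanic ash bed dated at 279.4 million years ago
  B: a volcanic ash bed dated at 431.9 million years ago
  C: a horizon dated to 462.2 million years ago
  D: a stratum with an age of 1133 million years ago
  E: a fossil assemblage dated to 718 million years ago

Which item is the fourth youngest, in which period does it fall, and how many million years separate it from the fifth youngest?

Smaller Ma means younger, so youngest first: A 279.4 < B 431.9 < C 462.2 < E 718 < D 1133.
Counting 4 along gives E (718 Ma); the excerpt puts that inside the Cryogenian, 720–635 Ma.
Next in line is D (1133 Ma), and 1133 − 718 = 415 Myr.

E, in the Cryogenian; 415 million years to D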